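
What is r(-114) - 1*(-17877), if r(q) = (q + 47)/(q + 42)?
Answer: 1287211/72 ≈ 17878.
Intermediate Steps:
r(q) = (47 + q)/(42 + q)
r(-114) - 1*(-17877) = (47 - 114)/(42 - 114) - 1*(-17877) = -67/(-72) + 17877 = -1/72*(-67) + 17877 = 67/72 + 17877 = 1287211/72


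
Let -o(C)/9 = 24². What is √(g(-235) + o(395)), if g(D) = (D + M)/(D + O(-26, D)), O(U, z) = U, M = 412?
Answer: I*√39242829/87 ≈ 72.005*I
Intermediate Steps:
o(C) = -5184 (o(C) = -9*24² = -9*576 = -5184)
g(D) = (412 + D)/(-26 + D) (g(D) = (D + 412)/(D - 26) = (412 + D)/(-26 + D))
√(g(-235) + o(395)) = √((412 - 235)/(-26 - 235) - 5184) = √(177/(-261) - 5184) = √(-1/261*177 - 5184) = √(-59/87 - 5184) = √(-451067/87) = I*√39242829/87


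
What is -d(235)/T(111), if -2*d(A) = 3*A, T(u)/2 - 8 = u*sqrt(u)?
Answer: -1410/1367567 + 78255*sqrt(111)/5470268 ≈ 0.14969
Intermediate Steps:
T(u) = 16 + 2*u**(3/2) (T(u) = 16 + 2*(u*sqrt(u)) = 16 + 2*u**(3/2))
d(A) = -3*A/2
-d(235)/T(111) = -(-3/2*235)/(16 + 2*111**(3/2)) = -(-705)/(2*(16 + 2*(111*sqrt(111)))) = -(-705)/(2*(16 + 222*sqrt(111))) = 705/(2*(16 + 222*sqrt(111)))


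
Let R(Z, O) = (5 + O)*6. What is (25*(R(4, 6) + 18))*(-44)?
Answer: -92400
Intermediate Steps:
R(Z, O) = 30 + 6*O
(25*(R(4, 6) + 18))*(-44) = (25*((30 + 6*6) + 18))*(-44) = (25*((30 + 36) + 18))*(-44) = (25*(66 + 18))*(-44) = (25*84)*(-44) = 2100*(-44) = -92400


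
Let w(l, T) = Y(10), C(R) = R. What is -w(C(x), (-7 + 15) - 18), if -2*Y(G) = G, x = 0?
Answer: 5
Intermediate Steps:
Y(G) = -G/2
w(l, T) = -5 (w(l, T) = -½*10 = -5)
-w(C(x), (-7 + 15) - 18) = -1*(-5) = 5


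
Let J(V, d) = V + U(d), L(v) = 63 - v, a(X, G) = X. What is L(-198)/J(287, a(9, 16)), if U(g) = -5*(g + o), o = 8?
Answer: 261/202 ≈ 1.2921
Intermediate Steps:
U(g) = -40 - 5*g (U(g) = -5*(g + 8) = -5*(8 + g) = -40 - 5*g)
J(V, d) = -40 + V - 5*d (J(V, d) = V + (-40 - 5*d) = -40 + V - 5*d)
L(-198)/J(287, a(9, 16)) = (63 - 1*(-198))/(-40 + 287 - 5*9) = (63 + 198)/(-40 + 287 - 45) = 261/202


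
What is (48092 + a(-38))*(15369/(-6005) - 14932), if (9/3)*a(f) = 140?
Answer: -12951519900064/18015 ≈ -7.1893e+8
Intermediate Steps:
a(f) = 140/3 (a(f) = (⅓)*140 = 140/3)
(48092 + a(-38))*(15369/(-6005) - 14932) = (48092 + 140/3)*(15369/(-6005) - 14932) = 144416*(15369*(-1/6005) - 14932)/3 = 144416*(-15369/6005 - 14932)/3 = (144416/3)*(-89682029/6005) = -12951519900064/18015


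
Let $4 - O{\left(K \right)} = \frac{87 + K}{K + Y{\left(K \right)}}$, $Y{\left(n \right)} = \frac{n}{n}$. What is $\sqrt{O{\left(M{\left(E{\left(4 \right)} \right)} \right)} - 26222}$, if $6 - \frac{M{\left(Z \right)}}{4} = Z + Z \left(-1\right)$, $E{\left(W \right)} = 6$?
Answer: $\frac{i \sqrt{655561}}{5} \approx 161.93 i$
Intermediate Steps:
$Y{\left(n \right)} = 1$
$M{\left(Z \right)} = 24$ ($M{\left(Z \right)} = 24 - 4 \left(Z + Z \left(-1\right)\right) = 24 - 4 \left(Z - Z\right) = 24 - 0 = 24 + 0 = 24$)
$O{\left(K \right)} = 4 - \frac{87 + K}{1 + K}$ ($O{\left(K \right)} = 4 - \frac{87 + K}{K + 1} = 4 - \frac{87 + K}{1 + K}$)
$\sqrt{O{\left(M{\left(E{\left(4 \right)} \right)} \right)} - 26222} = \sqrt{\frac{-83 + 3 \cdot 24}{1 + 24} - 26222} = \sqrt{\frac{-83 + 72}{25} - 26222} = \sqrt{\frac{1}{25} \left(-11\right) - 26222} = \sqrt{- \frac{11}{25} - 26222} = \sqrt{- \frac{655561}{25}} = \frac{i \sqrt{655561}}{5}$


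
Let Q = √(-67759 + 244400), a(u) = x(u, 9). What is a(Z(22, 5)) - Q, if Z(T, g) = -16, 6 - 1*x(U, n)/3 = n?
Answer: -9 - √176641 ≈ -429.29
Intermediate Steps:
x(U, n) = 18 - 3*n
a(u) = -9 (a(u) = 18 - 3*9 = 18 - 27 = -9)
Q = √176641 ≈ 420.29
a(Z(22, 5)) - Q = -9 - √176641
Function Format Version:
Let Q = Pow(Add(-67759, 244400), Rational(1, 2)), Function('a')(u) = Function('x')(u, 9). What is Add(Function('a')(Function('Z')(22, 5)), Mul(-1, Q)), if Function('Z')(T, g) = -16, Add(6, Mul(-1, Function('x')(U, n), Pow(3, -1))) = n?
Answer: Add(-9, Mul(-1, Pow(176641, Rational(1, 2)))) ≈ -429.29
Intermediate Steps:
Function('x')(U, n) = Add(18, Mul(-3, n))
Function('a')(u) = -9 (Function('a')(u) = Add(18, Mul(-3, 9)) = Add(18, -27) = -9)
Q = Pow(176641, Rational(1, 2)) ≈ 420.29
Add(Function('a')(Function('Z')(22, 5)), Mul(-1, Q)) = Add(-9, Mul(-1, Pow(176641, Rational(1, 2))))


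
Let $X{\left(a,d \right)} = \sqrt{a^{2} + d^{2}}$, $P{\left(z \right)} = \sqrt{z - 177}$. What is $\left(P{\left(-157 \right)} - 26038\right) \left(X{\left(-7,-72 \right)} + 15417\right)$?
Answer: $- \left(15417 + \sqrt{5233}\right) \left(26038 - i \sqrt{334}\right) \approx -4.0331 \cdot 10^{8} + 2.8308 \cdot 10^{5} i$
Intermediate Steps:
$P{\left(z \right)} = \sqrt{-177 + z}$
$\left(P{\left(-157 \right)} - 26038\right) \left(X{\left(-7,-72 \right)} + 15417\right) = \left(\sqrt{-177 - 157} - 26038\right) \left(\sqrt{\left(-7\right)^{2} + \left(-72\right)^{2}} + 15417\right) = \left(\sqrt{-334} - 26038\right) \left(\sqrt{49 + 5184} + 15417\right) = \left(i \sqrt{334} - 26038\right) \left(\sqrt{5233} + 15417\right) = \left(-26038 + i \sqrt{334}\right) \left(15417 + \sqrt{5233}\right)$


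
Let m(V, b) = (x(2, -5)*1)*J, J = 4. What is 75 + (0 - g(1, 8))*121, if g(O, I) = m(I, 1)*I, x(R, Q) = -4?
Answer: 15563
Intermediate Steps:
m(V, b) = -16 (m(V, b) = -4*1*4 = -4*4 = -16)
g(O, I) = -16*I
75 + (0 - g(1, 8))*121 = 75 + (0 - (-16)*8)*121 = 75 + (0 - 1*(-128))*121 = 75 + (0 + 128)*121 = 75 + 128*121 = 75 + 15488 = 15563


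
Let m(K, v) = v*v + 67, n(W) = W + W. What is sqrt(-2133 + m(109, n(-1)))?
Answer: I*sqrt(2062) ≈ 45.409*I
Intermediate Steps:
n(W) = 2*W
m(K, v) = 67 + v**2 (m(K, v) = v**2 + 67 = 67 + v**2)
sqrt(-2133 + m(109, n(-1))) = sqrt(-2133 + (67 + (2*(-1))**2)) = sqrt(-2133 + (67 + (-2)**2)) = sqrt(-2133 + (67 + 4)) = sqrt(-2133 + 71) = sqrt(-2062) = I*sqrt(2062)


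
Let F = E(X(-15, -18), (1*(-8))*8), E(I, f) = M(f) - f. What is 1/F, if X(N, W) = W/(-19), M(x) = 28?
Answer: 1/92 ≈ 0.010870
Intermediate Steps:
X(N, W) = -W/19 (X(N, W) = W*(-1/19) = -W/19)
E(I, f) = 28 - f
F = 92 (F = 28 - 1*(-8)*8 = 28 - (-8)*8 = 28 - 1*(-64) = 28 + 64 = 92)
1/F = 1/92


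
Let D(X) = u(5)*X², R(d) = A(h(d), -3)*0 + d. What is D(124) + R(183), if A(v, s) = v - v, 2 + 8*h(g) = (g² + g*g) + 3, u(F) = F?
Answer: 77063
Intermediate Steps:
h(g) = ⅛ + g²/4 (h(g) = -¼ + ((g² + g*g) + 3)/8 = -¼ + ((g² + g²) + 3)/8 = -¼ + (2*g² + 3)/8 = -¼ + (3 + 2*g²)/8 = -¼ + (3/8 + g²/4) = ⅛ + g²/4)
A(v, s) = 0
R(d) = d (R(d) = 0*0 + d = 0 + d = d)
D(X) = 5*X²
D(124) + R(183) = 5*124² + 183 = 5*15376 + 183 = 76880 + 183 = 77063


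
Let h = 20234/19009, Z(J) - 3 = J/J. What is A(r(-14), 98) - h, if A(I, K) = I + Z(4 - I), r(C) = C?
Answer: -210324/19009 ≈ -11.064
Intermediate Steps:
Z(J) = 4 (Z(J) = 3 + J/J = 3 + 1 = 4)
h = 20234/19009 (h = 20234*(1/19009) = 20234/19009 ≈ 1.0644)
A(I, K) = 4 + I (A(I, K) = I + 4 = 4 + I)
A(r(-14), 98) - h = (4 - 14) - 1*20234/19009 = -10 - 20234/19009 = -210324/19009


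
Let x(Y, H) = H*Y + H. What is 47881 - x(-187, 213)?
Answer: 87499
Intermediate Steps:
x(Y, H) = H + H*Y
47881 - x(-187, 213) = 47881 - 213*(1 - 187) = 47881 - 213*(-186) = 47881 - 1*(-39618) = 47881 + 39618 = 87499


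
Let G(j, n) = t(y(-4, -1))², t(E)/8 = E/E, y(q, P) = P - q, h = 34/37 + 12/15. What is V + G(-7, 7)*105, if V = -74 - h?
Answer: 1229192/185 ≈ 6644.3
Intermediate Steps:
h = 318/185 (h = 34*(1/37) + 12*(1/15) = 34/37 + ⅘ = 318/185 ≈ 1.7189)
t(E) = 8 (t(E) = 8*(E/E) = 8*1 = 8)
G(j, n) = 64 (G(j, n) = 8² = 64)
V = -14008/185 (V = -74 - 1*318/185 = -74 - 318/185 = -14008/185 ≈ -75.719)
V + G(-7, 7)*105 = -14008/185 + 64*105 = -14008/185 + 6720 = 1229192/185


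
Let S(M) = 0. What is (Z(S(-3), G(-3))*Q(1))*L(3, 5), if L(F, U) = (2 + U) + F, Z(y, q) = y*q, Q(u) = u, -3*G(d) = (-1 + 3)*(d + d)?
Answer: 0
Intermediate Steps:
G(d) = -4*d/3 (G(d) = -(-1 + 3)*(d + d)/3 = -2*2*d/3 = -4*d/3)
Z(y, q) = q*y
L(F, U) = 2 + F + U
(Z(S(-3), G(-3))*Q(1))*L(3, 5) = ((-4/3*(-3)*0)*1)*(2 + 3 + 5) = ((4*0)*1)*10 = (0*1)*10 = 0*10 = 0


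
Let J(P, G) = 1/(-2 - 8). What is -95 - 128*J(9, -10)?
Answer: -411/5 ≈ -82.200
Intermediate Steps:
J(P, G) = -1/10 (J(P, G) = 1/(-10) = -1/10)
-95 - 128*J(9, -10) = -95 - 128*(-1/10) = -95 + 64/5 = -411/5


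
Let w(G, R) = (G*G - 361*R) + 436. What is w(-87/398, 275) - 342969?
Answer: -69984146863/158404 ≈ -4.4181e+5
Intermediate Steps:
w(G, R) = 436 + G**2 - 361*R (w(G, R) = (G**2 - 361*R) + 436 = 436 + G**2 - 361*R)
w(-87/398, 275) - 342969 = (436 + (-87/398)**2 - 361*275) - 342969 = (436 + (-87*1/398)**2 - 99275) - 342969 = (436 + (-87/398)**2 - 99275) - 342969 = (436 + 7569/158404 - 99275) - 342969 = -15656485387/158404 - 342969 = -69984146863/158404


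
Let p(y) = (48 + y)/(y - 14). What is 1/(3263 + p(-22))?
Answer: 18/58721 ≈ 0.00030653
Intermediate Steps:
p(y) = (48 + y)/(-14 + y)
1/(3263 + p(-22)) = 1/(3263 + (48 - 22)/(-14 - 22)) = 1/(3263 + 26/(-36)) = 1/(3263 - 1/36*26) = 1/(3263 - 13/18) = 1/(58721/18) = 18/58721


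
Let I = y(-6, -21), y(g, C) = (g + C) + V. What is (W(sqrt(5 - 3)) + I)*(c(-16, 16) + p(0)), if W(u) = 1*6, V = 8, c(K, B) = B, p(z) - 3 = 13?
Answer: -416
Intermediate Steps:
p(z) = 16 (p(z) = 3 + 13 = 16)
y(g, C) = 8 + C + g (y(g, C) = (g + C) + 8 = (C + g) + 8 = 8 + C + g)
I = -19 (I = 8 - 21 - 6 = -19)
W(u) = 6
(W(sqrt(5 - 3)) + I)*(c(-16, 16) + p(0)) = (6 - 19)*(16 + 16) = -13*32 = -416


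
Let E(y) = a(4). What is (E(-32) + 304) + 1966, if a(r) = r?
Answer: 2274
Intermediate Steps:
E(y) = 4
(E(-32) + 304) + 1966 = (4 + 304) + 1966 = 308 + 1966 = 2274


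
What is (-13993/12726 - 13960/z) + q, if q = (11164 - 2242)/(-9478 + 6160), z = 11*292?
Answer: -6567162299/807299262 ≈ -8.1347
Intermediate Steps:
z = 3212
q = -1487/553 (q = 8922/(-3318) = 8922*(-1/3318) = -1487/553 ≈ -2.6890)
(-13993/12726 - 13960/z) + q = (-13993/12726 - 13960/3212) - 1487/553 = (-13993*1/12726 - 13960*1/3212) - 1487/553 = (-1999/1818 - 3490/803) - 1487/553 = -7950017/1459854 - 1487/553 = -6567162299/807299262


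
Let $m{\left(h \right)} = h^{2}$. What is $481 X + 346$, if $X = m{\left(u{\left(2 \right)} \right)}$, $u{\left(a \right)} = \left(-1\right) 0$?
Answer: $346$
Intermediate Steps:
$u{\left(a \right)} = 0$
$X = 0$ ($X = 0^{2} = 0$)
$481 X + 346 = 481 \cdot 0 + 346 = 0 + 346 = 346$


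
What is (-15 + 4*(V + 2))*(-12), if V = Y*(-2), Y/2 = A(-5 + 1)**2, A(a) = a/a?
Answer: 276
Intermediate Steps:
A(a) = 1
Y = 2 (Y = 2*1**2 = 2*1 = 2)
V = -4 (V = 2*(-2) = -4)
(-15 + 4*(V + 2))*(-12) = (-15 + 4*(-4 + 2))*(-12) = (-15 + 4*(-2))*(-12) = (-15 - 8)*(-12) = -23*(-12) = 276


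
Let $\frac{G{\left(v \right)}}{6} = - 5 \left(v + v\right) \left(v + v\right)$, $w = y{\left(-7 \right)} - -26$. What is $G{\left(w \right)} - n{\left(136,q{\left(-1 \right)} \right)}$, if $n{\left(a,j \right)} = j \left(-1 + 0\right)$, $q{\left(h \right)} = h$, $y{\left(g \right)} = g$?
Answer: $-43321$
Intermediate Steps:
$n{\left(a,j \right)} = - j$ ($n{\left(a,j \right)} = j \left(-1\right) = - j$)
$w = 19$ ($w = -7 - -26 = -7 + 26 = 19$)
$G{\left(v \right)} = - 120 v^{2}$ ($G{\left(v \right)} = 6 - 5 \left(v + v\right) \left(v + v\right) = 6 - 5 \cdot 2 v 2 v = 6 - 10 v 2 v = 6 \left(- 20 v^{2}\right) = - 120 v^{2}$)
$G{\left(w \right)} - n{\left(136,q{\left(-1 \right)} \right)} = - 120 \cdot 19^{2} - \left(-1\right) \left(-1\right) = \left(-120\right) 361 - 1 = -43320 - 1 = -43321$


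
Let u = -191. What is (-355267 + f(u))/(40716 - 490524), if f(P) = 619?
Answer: 14777/18742 ≈ 0.78844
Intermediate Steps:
(-355267 + f(u))/(40716 - 490524) = (-355267 + 619)/(40716 - 490524) = -354648/(-449808) = -354648*(-1/449808) = 14777/18742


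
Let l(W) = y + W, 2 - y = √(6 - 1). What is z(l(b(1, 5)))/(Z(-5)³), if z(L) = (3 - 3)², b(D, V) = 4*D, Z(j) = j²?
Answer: 0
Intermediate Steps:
y = 2 - √5 (y = 2 - √(6 - 1) = 2 - √5 ≈ -0.23607)
l(W) = 2 + W - √5 (l(W) = (2 - √5) + W = 2 + W - √5)
z(L) = 0 (z(L) = 0² = 0)
z(l(b(1, 5)))/(Z(-5)³) = 0/(((-5)²)³) = 0/(25³) = 0/15625 = 0*(1/15625) = 0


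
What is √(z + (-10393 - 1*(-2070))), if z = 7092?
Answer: I*√1231 ≈ 35.086*I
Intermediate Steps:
√(z + (-10393 - 1*(-2070))) = √(7092 + (-10393 - 1*(-2070))) = √(7092 + (-10393 + 2070)) = √(7092 - 8323) = √(-1231) = I*√1231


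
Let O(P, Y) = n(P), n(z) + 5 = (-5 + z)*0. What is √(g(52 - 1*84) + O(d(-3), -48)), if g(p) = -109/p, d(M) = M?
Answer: I*√102/8 ≈ 1.2624*I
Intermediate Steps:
n(z) = -5 (n(z) = -5 + (-5 + z)*0 = -5 + 0 = -5)
O(P, Y) = -5
√(g(52 - 1*84) + O(d(-3), -48)) = √(-109/(52 - 1*84) - 5) = √(-109/(52 - 84) - 5) = √(-109/(-32) - 5) = √(-109*(-1/32) - 5) = √(109/32 - 5) = √(-51/32) = I*√102/8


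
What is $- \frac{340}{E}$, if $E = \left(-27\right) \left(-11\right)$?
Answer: $- \frac{340}{297} \approx -1.1448$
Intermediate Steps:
$E = 297$
$- \frac{340}{E} = - \frac{340}{297}$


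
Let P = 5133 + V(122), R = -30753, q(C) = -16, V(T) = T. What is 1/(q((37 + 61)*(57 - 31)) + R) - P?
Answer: -161691096/30769 ≈ -5255.0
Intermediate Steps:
P = 5255 (P = 5133 + 122 = 5255)
1/(q((37 + 61)*(57 - 31)) + R) - P = 1/(-16 - 30753) - 1*5255 = 1/(-30769) - 5255 = -1/30769 - 5255 = -161691096/30769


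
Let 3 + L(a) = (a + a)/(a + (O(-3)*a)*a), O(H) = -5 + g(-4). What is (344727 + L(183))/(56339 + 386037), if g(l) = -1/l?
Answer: 299306611/384092962 ≈ 0.77926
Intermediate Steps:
O(H) = -19/4 (O(H) = -5 - 1/(-4) = -5 - 1*(-¼) = -5 + ¼ = -19/4)
L(a) = -3 + 2*a/(a - 19*a²/4) (L(a) = -3 + (a + a)/(a + (-19*a/4)*a) = -3 + (2*a)/(a - 19*a²/4) = -3 + 2*a/(a - 19*a²/4))
(344727 + L(183))/(56339 + 386037) = (344727 + (4 - 57*183)/(-4 + 19*183))/(56339 + 386037) = (344727 + (4 - 10431)/(-4 + 3477))/442376 = (344727 - 10427/3473)*(1/442376) = (1197226444/3473)*(1/442376) = 299306611/384092962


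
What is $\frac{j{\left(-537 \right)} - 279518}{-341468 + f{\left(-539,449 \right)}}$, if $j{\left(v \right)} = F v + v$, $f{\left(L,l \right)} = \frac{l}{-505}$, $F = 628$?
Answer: $\frac{311731955}{172441789} \approx 1.8078$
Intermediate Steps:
$f{\left(L,l \right)} = - \frac{l}{505}$ ($f{\left(L,l \right)} = l \left(- \frac{1}{505}\right) = - \frac{l}{505}$)
$j{\left(v \right)} = 629 v$ ($j{\left(v \right)} = 628 v + v = 629 v$)
$\frac{j{\left(-537 \right)} - 279518}{-341468 + f{\left(-539,449 \right)}} = \frac{629 \left(-537\right) - 279518}{-341468 - \frac{449}{505}} = \frac{-337773 - 279518}{-341468 - \frac{449}{505}} = - \frac{617291}{- \frac{172441789}{505}} = \left(-617291\right) \left(- \frac{505}{172441789}\right) = \frac{311731955}{172441789}$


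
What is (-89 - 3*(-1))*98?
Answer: -8428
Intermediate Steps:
(-89 - 3*(-1))*98 = (-89 + 3)*98 = -86*98 = -8428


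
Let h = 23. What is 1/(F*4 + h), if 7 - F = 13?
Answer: -1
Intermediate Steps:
F = -6 (F = 7 - 1*13 = 7 - 13 = -6)
1/(F*4 + h) = 1/(-6*4 + 23) = 1/(-24 + 23) = 1/(-1) = -1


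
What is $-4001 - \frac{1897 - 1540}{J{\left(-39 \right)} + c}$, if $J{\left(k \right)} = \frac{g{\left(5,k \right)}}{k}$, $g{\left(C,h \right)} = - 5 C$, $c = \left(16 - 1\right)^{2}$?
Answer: $- \frac{35222723}{8800} \approx -4002.6$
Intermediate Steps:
$c = 225$ ($c = 15^{2} = 225$)
$J{\left(k \right)} = - \frac{25}{k}$ ($J{\left(k \right)} = \frac{\left(-5\right) 5}{k} = - \frac{25}{k}$)
$-4001 - \frac{1897 - 1540}{J{\left(-39 \right)} + c} = -4001 - \frac{1897 - 1540}{- \frac{25}{-39} + 225} = -4001 - \frac{357}{\left(-25\right) \left(- \frac{1}{39}\right) + 225} = -4001 - \frac{357}{\frac{25}{39} + 225} = -4001 - \frac{357}{\frac{8800}{39}} = -4001 - 357 \cdot \frac{39}{8800} = -4001 - \frac{13923}{8800} = - \frac{35222723}{8800}$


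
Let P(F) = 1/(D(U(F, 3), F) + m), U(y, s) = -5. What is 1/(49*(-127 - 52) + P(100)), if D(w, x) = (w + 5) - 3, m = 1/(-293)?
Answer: -880/7718773 ≈ -0.00011401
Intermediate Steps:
m = -1/293 ≈ -0.0034130
D(w, x) = 2 + w (D(w, x) = (5 + w) - 3 = 2 + w)
P(F) = -293/880 (P(F) = 1/((2 - 5) - 1/293) = 1/(-3 - 1/293) = 1/(-880/293) = -293/880)
1/(49*(-127 - 52) + P(100)) = 1/(49*(-127 - 52) - 293/880) = 1/(49*(-179) - 293/880) = 1/(-8771 - 293/880) = 1/(-7718773/880) = -880/7718773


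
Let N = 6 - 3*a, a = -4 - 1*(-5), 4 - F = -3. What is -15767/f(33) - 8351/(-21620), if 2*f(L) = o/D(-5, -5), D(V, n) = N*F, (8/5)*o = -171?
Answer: 7636244903/1232340 ≈ 6196.5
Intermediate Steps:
F = 7 (F = 4 - 1*(-3) = 4 + 3 = 7)
a = 1 (a = -4 + 5 = 1)
N = 3 (N = 6 - 3*1 = 6 - 3 = 3)
o = -855/8 (o = (5/8)*(-171) = -855/8 ≈ -106.88)
D(V, n) = 21 (D(V, n) = 3*7 = 21)
f(L) = -285/112 (f(L) = (-855/8/21)/2 = (-855/8*1/21)/2 = (1/2)*(-285/56) = -285/112)
-15767/f(33) - 8351/(-21620) = -15767/(-285/112) - 8351/(-21620) = -15767*(-112/285) - 8351*(-1/21620) = 1765904/285 + 8351/21620 = 7636244903/1232340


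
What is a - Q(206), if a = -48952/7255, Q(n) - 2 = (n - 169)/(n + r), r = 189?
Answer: -1013437/114629 ≈ -8.8410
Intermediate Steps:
Q(n) = 2 + (-169 + n)/(189 + n) (Q(n) = 2 + (n - 169)/(n + 189) = 2 + (-169 + n)/(189 + n))
a = -48952/7255 (a = -48952*1/7255 = -48952/7255 ≈ -6.7473)
a - Q(206) = -48952/7255 - (209 + 3*206)/(189 + 206) = -48952/7255 - (209 + 618)/395 = -48952/7255 - 827/395 = -1013437/114629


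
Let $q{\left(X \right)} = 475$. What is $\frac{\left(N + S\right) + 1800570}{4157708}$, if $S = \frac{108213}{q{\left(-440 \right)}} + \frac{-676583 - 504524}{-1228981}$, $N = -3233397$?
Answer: $- \frac{836302097914547}{2427128464385300} \approx -0.34456$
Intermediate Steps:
$S = \frac{133552746778}{583765975}$ ($S = \frac{108213}{475} + \frac{-676583 - 504524}{-1228981} = 108213 \cdot \frac{1}{475} - - \frac{1181107}{1228981} = \frac{108213}{475} + \frac{1181107}{1228981} = \frac{133552746778}{583765975} \approx 228.78$)
$\frac{\left(N + S\right) + 1800570}{4157708} = \frac{\left(-3233397 + \frac{133552746778}{583765975}\right) + 1800570}{4157708} = \left(- \frac{1887413599520297}{583765975} + 1800570\right) \frac{1}{4157708} = \left(- \frac{836302097914547}{583765975}\right) \frac{1}{4157708} = - \frac{836302097914547}{2427128464385300}$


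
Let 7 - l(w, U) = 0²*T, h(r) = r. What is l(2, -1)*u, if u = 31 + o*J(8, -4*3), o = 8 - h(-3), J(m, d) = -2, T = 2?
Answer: 63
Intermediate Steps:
l(w, U) = 7 (l(w, U) = 7 - 0²*2 = 7 - 0*2 = 7 - 1*0 = 7 + 0 = 7)
o = 11 (o = 8 - 1*(-3) = 8 + 3 = 11)
u = 9 (u = 31 + 11*(-2) = 31 - 22 = 9)
l(2, -1)*u = 7*9 = 63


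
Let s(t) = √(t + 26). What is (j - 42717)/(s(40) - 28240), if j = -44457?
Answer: 1230896880/398748767 + 43587*√66/398748767 ≈ 3.0878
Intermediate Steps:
s(t) = √(26 + t)
(j - 42717)/(s(40) - 28240) = (-44457 - 42717)/(√(26 + 40) - 28240) = -87174/(√66 - 28240) = -87174/(-28240 + √66)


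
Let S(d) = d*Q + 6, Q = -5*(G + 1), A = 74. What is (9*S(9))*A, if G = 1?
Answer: -55944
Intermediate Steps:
Q = -10 (Q = -5*(1 + 1) = -5*2 = -10)
S(d) = 6 - 10*d (S(d) = d*(-10) + 6 = -10*d + 6 = 6 - 10*d)
(9*S(9))*A = (9*(6 - 10*9))*74 = (9*(6 - 90))*74 = (9*(-84))*74 = -756*74 = -55944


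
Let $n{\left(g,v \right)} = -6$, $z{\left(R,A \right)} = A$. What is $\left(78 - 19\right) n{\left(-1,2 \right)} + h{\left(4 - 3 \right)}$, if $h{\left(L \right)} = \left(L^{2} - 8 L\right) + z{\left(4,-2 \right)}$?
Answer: $-363$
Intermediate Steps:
$h{\left(L \right)} = -2 + L^{2} - 8 L$ ($h{\left(L \right)} = \left(L^{2} - 8 L\right) - 2 = -2 + L^{2} - 8 L$)
$\left(78 - 19\right) n{\left(-1,2 \right)} + h{\left(4 - 3 \right)} = \left(78 - 19\right) \left(-6\right) - \left(2 - \left(4 - 3\right)^{2} + 8 \left(4 - 3\right)\right) = 59 \left(-6\right) - \left(2 - \left(4 - 3\right)^{2} + 8 \left(4 - 3\right)\right) = -354 - \left(10 - 1\right) = -354 - 9 = -363$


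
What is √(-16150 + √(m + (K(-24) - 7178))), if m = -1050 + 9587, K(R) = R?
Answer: √(-16150 + √1335) ≈ 126.94*I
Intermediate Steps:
m = 8537
√(-16150 + √(m + (K(-24) - 7178))) = √(-16150 + √(8537 + (-24 - 7178))) = √(-16150 + √(8537 - 7202)) = √(-16150 + √1335)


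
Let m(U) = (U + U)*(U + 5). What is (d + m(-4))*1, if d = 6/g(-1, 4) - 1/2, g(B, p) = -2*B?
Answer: -11/2 ≈ -5.5000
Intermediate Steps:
m(U) = 2*U*(5 + U) (m(U) = (2*U)*(5 + U) = 2*U*(5 + U))
d = 5/2 (d = 6/((-2*(-1))) - 1/2 = 6/2 - 1*½ = 6*(½) - ½ = 3 - ½ = 5/2 ≈ 2.5000)
(d + m(-4))*1 = (5/2 + 2*(-4)*(5 - 4))*1 = (5/2 + 2*(-4)*1)*1 = (5/2 - 8)*1 = -11/2*1 = -11/2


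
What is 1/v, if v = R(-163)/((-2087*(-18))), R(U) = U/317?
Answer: -11908422/163 ≈ -73058.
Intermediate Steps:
R(U) = U/317 (R(U) = U*(1/317) = U/317)
v = -163/11908422 (v = ((1/317)*(-163))/((-2087*(-18))) = -163/317/37566 = -163/317*1/37566 = -163/11908422 ≈ -1.3688e-5)
1/v = 1/(-163/11908422) = -11908422/163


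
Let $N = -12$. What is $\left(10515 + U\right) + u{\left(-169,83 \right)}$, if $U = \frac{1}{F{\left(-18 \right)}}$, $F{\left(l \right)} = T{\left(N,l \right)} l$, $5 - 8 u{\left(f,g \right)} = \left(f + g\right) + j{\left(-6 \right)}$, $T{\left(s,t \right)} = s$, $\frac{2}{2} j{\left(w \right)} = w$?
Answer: $\frac{568465}{54} \approx 10527.0$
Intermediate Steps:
$j{\left(w \right)} = w$
$u{\left(f,g \right)} = \frac{11}{8} - \frac{f}{8} - \frac{g}{8}$ ($u{\left(f,g \right)} = \frac{5}{8} - \frac{\left(f + g\right) - 6}{8} = \frac{5}{8} - \frac{-6 + f + g}{8} = \frac{5}{8} - \left(- \frac{3}{4} + \frac{f}{8} + \frac{g}{8}\right) = \frac{11}{8} - \frac{f}{8} - \frac{g}{8}$)
$F{\left(l \right)} = - 12 l$
$U = \frac{1}{216}$ ($U = \frac{1}{\left(-12\right) \left(-18\right)} = \frac{1}{216} \approx 0.0046296$)
$\left(10515 + U\right) + u{\left(-169,83 \right)} = \left(10515 + \frac{1}{216}\right) - - \frac{97}{8} = \frac{2271241}{216} + \left(\frac{11}{8} + \frac{169}{8} - \frac{83}{8}\right) = \frac{2271241}{216} + \frac{97}{8} = \frac{568465}{54}$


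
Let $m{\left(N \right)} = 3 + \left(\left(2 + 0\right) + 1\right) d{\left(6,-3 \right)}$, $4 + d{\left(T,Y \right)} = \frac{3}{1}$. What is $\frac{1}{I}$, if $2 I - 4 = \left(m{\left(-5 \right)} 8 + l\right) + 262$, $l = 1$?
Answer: $\frac{2}{267} \approx 0.0074906$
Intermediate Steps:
$d{\left(T,Y \right)} = -1$ ($d{\left(T,Y \right)} = -4 + \frac{3}{1} = -4 + 3 \cdot 1 = -4 + 3 = -1$)
$m{\left(N \right)} = 0$ ($m{\left(N \right)} = 3 + \left(\left(2 + 0\right) + 1\right) \left(-1\right) = 3 + \left(2 + 1\right) \left(-1\right) = 3 + 3 \left(-1\right) = 3 - 3 = 0$)
$I = \frac{267}{2}$ ($I = 2 + \frac{\left(0 \cdot 8 + 1\right) + 262}{2} = 2 + \frac{\left(0 + 1\right) + 262}{2} = 2 + \frac{1 + 262}{2} = 2 + \frac{1}{2} \cdot 263 = 2 + \frac{263}{2} = \frac{267}{2} \approx 133.5$)
$\frac{1}{I} = \frac{1}{\frac{267}{2}} = \frac{2}{267}$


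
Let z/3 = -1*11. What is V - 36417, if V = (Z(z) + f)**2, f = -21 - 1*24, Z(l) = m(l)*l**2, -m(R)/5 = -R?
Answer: 32302836483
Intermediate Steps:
z = -33 (z = 3*(-1*11) = 3*(-11) = -33)
m(R) = 5*R (m(R) = -(-5)*R = 5*R)
Z(l) = 5*l**3 (Z(l) = (5*l)*l**2 = 5*l**3)
f = -45 (f = -21 - 24 = -45)
V = 32302872900 (V = (5*(-33)**3 - 45)**2 = (5*(-35937) - 45)**2 = (-179685 - 45)**2 = (-179730)**2 = 32302872900)
V - 36417 = 32302872900 - 36417 = 32302836483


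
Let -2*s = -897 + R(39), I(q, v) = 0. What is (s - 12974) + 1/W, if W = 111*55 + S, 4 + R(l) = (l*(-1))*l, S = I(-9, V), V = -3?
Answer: -71813114/6105 ≈ -11763.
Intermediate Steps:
S = 0
R(l) = -4 - l² (R(l) = -4 + (l*(-1))*l = -4 + (-l)*l = -4 - l²)
s = 1211 (s = -(-897 + (-4 - 1*39²))/2 = -(-897 + (-4 - 1*1521))/2 = -(-897 + (-4 - 1521))/2 = -(-897 - 1525)/2 = -½*(-2422) = 1211)
W = 6105 (W = 111*55 + 0 = 6105 + 0 = 6105)
(s - 12974) + 1/W = (1211 - 12974) + 1/6105 = -11763 + 1/6105 = -71813114/6105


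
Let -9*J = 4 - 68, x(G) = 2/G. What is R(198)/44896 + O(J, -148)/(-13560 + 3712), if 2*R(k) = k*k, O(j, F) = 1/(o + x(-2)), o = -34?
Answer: 422278891/967172080 ≈ 0.43661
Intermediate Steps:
J = 64/9 (J = -(4 - 68)/9 = -1/9*(-64) = 64/9 ≈ 7.1111)
O(j, F) = -1/35 (O(j, F) = 1/(-34 + 2/(-2)) = 1/(-34 + 2*(-1/2)) = 1/(-34 - 1) = 1/(-35) = -1/35)
R(k) = k**2/2 (R(k) = (k*k)/2 = k**2/2)
R(198)/44896 + O(J, -148)/(-13560 + 3712) = ((1/2)*198**2)/44896 - 1/(35*(-13560 + 3712)) = ((1/2)*39204)*(1/44896) - 1/35/(-9848) = 19602*(1/44896) - 1/35*(-1/9848) = 9801/22448 + 1/344680 = 422278891/967172080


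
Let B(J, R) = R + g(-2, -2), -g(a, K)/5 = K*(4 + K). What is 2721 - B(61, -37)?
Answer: 2738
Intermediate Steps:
g(a, K) = -5*K*(4 + K)
B(J, R) = 20 + R (B(J, R) = R - 5*(-2)*(4 - 2) = R - 5*(-2)*2 = R + 20 = 20 + R)
2721 - B(61, -37) = 2721 - (20 - 37) = 2721 - 1*(-17) = 2721 + 17 = 2738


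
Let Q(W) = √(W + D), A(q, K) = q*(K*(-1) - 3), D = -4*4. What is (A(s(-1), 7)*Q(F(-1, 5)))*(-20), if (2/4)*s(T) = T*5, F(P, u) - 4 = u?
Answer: -2000*I*√7 ≈ -5291.5*I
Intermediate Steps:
D = -16
F(P, u) = 4 + u
s(T) = 10*T (s(T) = 2*(T*5) = 2*(5*T) = 10*T)
A(q, K) = q*(-3 - K) (A(q, K) = q*(-K - 3) = q*(-3 - K))
Q(W) = √(-16 + W) (Q(W) = √(W - 16) = √(-16 + W))
(A(s(-1), 7)*Q(F(-1, 5)))*(-20) = ((-10*(-1)*(3 + 7))*√(-16 + (4 + 5)))*(-20) = ((-1*(-10)*10)*√(-16 + 9))*(-20) = (100*√(-7))*(-20) = (100*(I*√7))*(-20) = (100*I*√7)*(-20) = -2000*I*√7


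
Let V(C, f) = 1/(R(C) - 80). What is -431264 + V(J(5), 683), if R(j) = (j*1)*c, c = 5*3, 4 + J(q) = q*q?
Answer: -101347039/235 ≈ -4.3126e+5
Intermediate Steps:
J(q) = -4 + q² (J(q) = -4 + q*q = -4 + q²)
c = 15
R(j) = 15*j (R(j) = (j*1)*15 = j*15 = 15*j)
V(C, f) = 1/(-80 + 15*C) (V(C, f) = 1/(15*C - 80) = 1/(-80 + 15*C))
-431264 + V(J(5), 683) = -431264 + 1/(5*(-16 + 3*(-4 + 5²))) = -431264 + 1/(5*(-16 + 3*(-4 + 25))) = -431264 + 1/(5*(-16 + 3*21)) = -431264 + 1/(5*(-16 + 63)) = -431264 + (⅕)/47 = -431264 + (⅕)*(1/47) = -431264 + 1/235 = -101347039/235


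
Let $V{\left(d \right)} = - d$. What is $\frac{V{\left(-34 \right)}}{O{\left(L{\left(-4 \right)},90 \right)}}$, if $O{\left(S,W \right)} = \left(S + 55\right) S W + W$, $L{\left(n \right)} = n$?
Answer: $- \frac{17}{9135} \approx -0.001861$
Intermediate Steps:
$O{\left(S,W \right)} = W + S W \left(55 + S\right)$ ($O{\left(S,W \right)} = \left(55 + S\right) S W + W = S \left(55 + S\right) W + W = S W \left(55 + S\right) + W = W + S W \left(55 + S\right)$)
$\frac{V{\left(-34 \right)}}{O{\left(L{\left(-4 \right)},90 \right)}} = \frac{\left(-1\right) \left(-34\right)}{90 \left(1 + \left(-4\right)^{2} + 55 \left(-4\right)\right)} = \frac{34}{90 \left(1 + 16 - 220\right)} = \frac{34}{90 \left(-203\right)} = \frac{34}{-18270} = 34 \left(- \frac{1}{18270}\right) = - \frac{17}{9135}$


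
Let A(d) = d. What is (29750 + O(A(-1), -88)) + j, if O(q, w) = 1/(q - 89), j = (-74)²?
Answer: 3170339/90 ≈ 35226.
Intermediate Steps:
j = 5476
O(q, w) = 1/(-89 + q)
(29750 + O(A(-1), -88)) + j = (29750 + 1/(-89 - 1)) + 5476 = (29750 + 1/(-90)) + 5476 = (29750 - 1/90) + 5476 = 2677499/90 + 5476 = 3170339/90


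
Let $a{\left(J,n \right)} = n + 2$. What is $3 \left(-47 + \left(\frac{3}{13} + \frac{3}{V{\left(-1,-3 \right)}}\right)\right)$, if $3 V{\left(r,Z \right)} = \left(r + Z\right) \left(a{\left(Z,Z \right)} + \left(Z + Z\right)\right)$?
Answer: $- \frac{50721}{364} \approx -139.34$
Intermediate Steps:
$a{\left(J,n \right)} = 2 + n$
$V{\left(r,Z \right)} = \frac{\left(2 + 3 Z\right) \left(Z + r\right)}{3}$ ($V{\left(r,Z \right)} = \frac{\left(r + Z\right) \left(\left(2 + Z\right) + \left(Z + Z\right)\right)}{3} = \frac{\left(Z + r\right) \left(\left(2 + Z\right) + 2 Z\right)}{3} = \frac{\left(Z + r\right) \left(2 + 3 Z\right)}{3} = \frac{\left(2 + 3 Z\right) \left(Z + r\right)}{3}$)
$3 \left(-47 + \left(\frac{3}{13} + \frac{3}{V{\left(-1,-3 \right)}}\right)\right) = 3 \left(-47 + \left(\frac{3}{13} + \frac{3}{\left(-3\right)^{2} + \frac{2}{3} \left(-3\right) + \frac{2}{3} \left(-1\right) - -3}\right)\right) = 3 \left(-47 + \left(3 \cdot \frac{1}{13} + \frac{3}{9 - 2 - \frac{2}{3} + 3}\right)\right) = 3 \left(-47 + \left(\frac{3}{13} + \frac{3}{\frac{28}{3}}\right)\right) = 3 \left(-47 + \left(\frac{3}{13} + 3 \cdot \frac{3}{28}\right)\right) = 3 \left(-47 + \left(\frac{3}{13} + \frac{9}{28}\right)\right) = 3 \left(-47 + \frac{201}{364}\right) = 3 \left(- \frac{16907}{364}\right) = - \frac{50721}{364}$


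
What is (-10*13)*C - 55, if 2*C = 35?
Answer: -2330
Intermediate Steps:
C = 35/2 (C = (1/2)*35 = 35/2 ≈ 17.500)
(-10*13)*C - 55 = -10*13*(35/2) - 55 = -130*35/2 - 55 = -2275 - 55 = -2330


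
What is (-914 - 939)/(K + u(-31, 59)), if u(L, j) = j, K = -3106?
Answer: 1853/3047 ≈ 0.60814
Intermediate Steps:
(-914 - 939)/(K + u(-31, 59)) = (-914 - 939)/(-3106 + 59) = -1853/(-3047) = -1853*(-1/3047) = 1853/3047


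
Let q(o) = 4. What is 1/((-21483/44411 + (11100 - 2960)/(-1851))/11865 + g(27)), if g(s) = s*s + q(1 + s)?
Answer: 975359489265/714938104360672 ≈ 0.0013643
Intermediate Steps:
g(s) = 4 + s**2 (g(s) = s*s + 4 = s**2 + 4 = 4 + s**2)
1/((-21483/44411 + (11100 - 2960)/(-1851))/11865 + g(27)) = 1/((-21483/44411 + (11100 - 2960)/(-1851))/11865 + (4 + 27**2)) = 1/((-21483*1/44411 + 8140*(-1/1851))*(1/11865) + (4 + 729)) = 1/((-21483/44411 - 8140/1851)*(1/11865) + 733) = 1/(-401270573/82204761*1/11865 + 733) = 1/(-401270573/975359489265 + 733) = 1/(714938104360672/975359489265) = 975359489265/714938104360672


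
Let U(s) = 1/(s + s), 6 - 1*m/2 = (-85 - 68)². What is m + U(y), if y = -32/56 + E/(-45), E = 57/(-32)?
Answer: -83644002/1787 ≈ -46807.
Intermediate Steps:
E = -57/32 (E = 57*(-1/32) = -57/32 ≈ -1.7813)
m = -46806 (m = 12 - 2*(-85 - 68)² = 12 - 2*(-153)² = 12 - 2*23409 = 12 - 46818 = -46806)
y = -1787/3360 (y = -32/56 - 57/32/(-45) = -32*1/56 - 57/32*(-1/45) = -4/7 + 19/480 = -1787/3360 ≈ -0.53185)
U(s) = 1/(2*s)
m + U(y) = -46806 + 1/(2*(-1787/3360)) = -46806 + (½)*(-3360/1787) = -46806 - 1680/1787 = -83644002/1787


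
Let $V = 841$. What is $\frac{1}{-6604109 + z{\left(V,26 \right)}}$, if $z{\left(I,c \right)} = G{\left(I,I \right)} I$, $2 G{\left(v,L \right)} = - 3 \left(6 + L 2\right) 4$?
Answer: $- \frac{1}{15121757} \approx -6.613 \cdot 10^{-8}$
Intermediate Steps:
$G{\left(v,L \right)} = -36 - 12 L$ ($G{\left(v,L \right)} = \frac{- 3 \left(6 + L 2\right) 4}{2} = \frac{- 3 \left(6 + 2 L\right) 4}{2} = \frac{\left(-18 - 6 L\right) 4}{2} = \frac{-72 - 24 L}{2} = -36 - 12 L$)
$z{\left(I,c \right)} = I \left(-36 - 12 I\right)$ ($z{\left(I,c \right)} = \left(-36 - 12 I\right) I = I \left(-36 - 12 I\right)$)
$\frac{1}{-6604109 + z{\left(V,26 \right)}} = \frac{1}{-6604109 - 10092 \left(3 + 841\right)} = \frac{1}{-6604109 - 10092 \cdot 844} = \frac{1}{-6604109 - 8517648} = \frac{1}{-15121757} = - \frac{1}{15121757}$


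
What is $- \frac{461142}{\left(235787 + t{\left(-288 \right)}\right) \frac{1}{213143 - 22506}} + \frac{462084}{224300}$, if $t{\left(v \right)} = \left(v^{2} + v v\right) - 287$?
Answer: $- \frac{821591278873317}{3751305350} \approx -2.1901 \cdot 10^{5}$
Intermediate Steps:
$t{\left(v \right)} = -287 + 2 v^{2}$ ($t{\left(v \right)} = \left(v^{2} + v^{2}\right) - 287 = 2 v^{2} - 287 = -287 + 2 v^{2}$)
$- \frac{461142}{\left(235787 + t{\left(-288 \right)}\right) \frac{1}{213143 - 22506}} + \frac{462084}{224300} = - \frac{461142}{\left(235787 - \left(287 - 2 \left(-288\right)^{2}\right)\right) \frac{1}{213143 - 22506}} + \frac{462084}{224300} = - \frac{461142}{\left(235787 + \left(-287 + 2 \cdot 82944\right)\right) \frac{1}{190637}} + 462084 \cdot \frac{1}{224300} = - \frac{461142}{\left(235787 + \left(-287 + 165888\right)\right) \frac{1}{190637}} + \frac{115521}{56075} = - \frac{461142}{\left(235787 + 165601\right) \frac{1}{190637}} + \frac{115521}{56075} = - \frac{461142}{401388 \cdot \frac{1}{190637}} + \frac{115521}{56075} = - \frac{461142}{\frac{401388}{190637}} + \frac{115521}{56075} = \left(-461142\right) \frac{190637}{401388} + \frac{115521}{56075} = - \frac{14651787909}{66898} + \frac{115521}{56075} = - \frac{821591278873317}{3751305350}$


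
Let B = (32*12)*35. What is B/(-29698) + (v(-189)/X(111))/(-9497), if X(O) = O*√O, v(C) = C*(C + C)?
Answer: -6720/14849 - 7938*√111/13001393 ≈ -0.45899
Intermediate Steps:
v(C) = 2*C² (v(C) = C*(2*C) = 2*C²)
B = 13440 (B = 384*35 = 13440)
X(O) = O^(3/2)
B/(-29698) + (v(-189)/X(111))/(-9497) = 13440/(-29698) + ((2*(-189)²)/(111^(3/2)))/(-9497) = 13440*(-1/29698) + ((2*35721)/((111*√111)))*(-1/9497) = -6720/14849 + (71442*(√111/12321))*(-1/9497) = -6720/14849 + (7938*√111/1369)*(-1/9497) = -6720/14849 - 7938*√111/13001393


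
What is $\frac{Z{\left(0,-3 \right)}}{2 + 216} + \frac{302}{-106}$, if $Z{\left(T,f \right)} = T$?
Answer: $- \frac{151}{53} \approx -2.8491$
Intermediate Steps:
$\frac{Z{\left(0,-3 \right)}}{2 + 216} + \frac{302}{-106} = \frac{0}{2 + 216} + \frac{302}{-106} = \frac{0}{218} + 302 \left(- \frac{1}{106}\right) = 0 \cdot \frac{1}{218} - \frac{151}{53} = 0 - \frac{151}{53} = - \frac{151}{53}$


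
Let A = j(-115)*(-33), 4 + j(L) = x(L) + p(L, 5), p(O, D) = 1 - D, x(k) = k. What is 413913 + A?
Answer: 417972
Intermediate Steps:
j(L) = -8 + L (j(L) = -4 + (L + (1 - 1*5)) = -4 + (L + (1 - 5)) = -4 + (L - 4) = -4 + (-4 + L) = -8 + L)
A = 4059 (A = (-8 - 115)*(-33) = -123*(-33) = 4059)
413913 + A = 413913 + 4059 = 417972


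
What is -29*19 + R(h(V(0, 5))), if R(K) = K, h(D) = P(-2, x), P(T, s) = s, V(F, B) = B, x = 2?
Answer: -549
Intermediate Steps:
h(D) = 2
-29*19 + R(h(V(0, 5))) = -29*19 + 2 = -551 + 2 = -549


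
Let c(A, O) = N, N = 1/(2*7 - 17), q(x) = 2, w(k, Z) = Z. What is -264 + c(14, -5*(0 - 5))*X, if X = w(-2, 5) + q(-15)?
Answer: -799/3 ≈ -266.33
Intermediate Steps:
N = -⅓ (N = 1/(14 - 17) = 1/(-3) = -⅓ ≈ -0.33333)
X = 7 (X = 5 + 2 = 7)
c(A, O) = -⅓
-264 + c(14, -5*(0 - 5))*X = -264 - ⅓*7 = -264 - 7/3 = -799/3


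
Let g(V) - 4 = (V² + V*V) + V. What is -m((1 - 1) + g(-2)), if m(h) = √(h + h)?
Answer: -2*√5 ≈ -4.4721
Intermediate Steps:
g(V) = 4 + V + 2*V² (g(V) = 4 + ((V² + V*V) + V) = 4 + ((V² + V²) + V) = 4 + (2*V² + V) = 4 + (V + 2*V²) = 4 + V + 2*V²)
m(h) = √2*√h (m(h) = √(2*h) = √2*√h)
-m((1 - 1) + g(-2)) = -√2*√((1 - 1) + (4 - 2 + 2*(-2)²)) = -√2*√(0 + (4 - 2 + 2*4)) = -√2*√(0 + (4 - 2 + 8)) = -√2*√(0 + 10) = -√2*√10 = -2*√5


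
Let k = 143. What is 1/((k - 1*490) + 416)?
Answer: 1/69 ≈ 0.014493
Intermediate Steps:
1/((k - 1*490) + 416) = 1/((143 - 1*490) + 416) = 1/((143 - 490) + 416) = 1/(-347 + 416) = 1/69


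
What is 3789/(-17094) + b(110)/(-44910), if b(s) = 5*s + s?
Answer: -2016067/8529906 ≈ -0.23635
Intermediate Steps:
b(s) = 6*s
3789/(-17094) + b(110)/(-44910) = 3789/(-17094) + (6*110)/(-44910) = 3789*(-1/17094) + 660*(-1/44910) = -1263/5698 - 22/1497 = -2016067/8529906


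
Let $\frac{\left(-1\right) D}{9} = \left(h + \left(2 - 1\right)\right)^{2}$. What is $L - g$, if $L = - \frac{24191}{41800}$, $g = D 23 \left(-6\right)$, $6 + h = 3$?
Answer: $- \frac{207686591}{41800} \approx -4968.6$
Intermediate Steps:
$h = -3$ ($h = -6 + 3 = -3$)
$D = -36$ ($D = - 9 \left(-3 + \left(2 - 1\right)\right)^{2} = - 9 \left(-3 + 1\right)^{2} = - 9 \left(-2\right)^{2} = \left(-9\right) 4 = -36$)
$g = 4968$ ($g = \left(-36\right) 23 \left(-6\right) = \left(-828\right) \left(-6\right) = 4968$)
$L = - \frac{24191}{41800}$ ($L = \left(-24191\right) \frac{1}{41800} = - \frac{24191}{41800} \approx -0.57873$)
$L - g = - \frac{24191}{41800} - 4968 = - \frac{207686591}{41800}$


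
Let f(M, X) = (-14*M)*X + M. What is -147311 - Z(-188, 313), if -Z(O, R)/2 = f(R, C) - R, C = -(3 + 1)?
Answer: -112255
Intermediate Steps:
C = -4 (C = -1*4 = -4)
f(M, X) = M - 14*M*X (f(M, X) = -14*M*X + M = M - 14*M*X)
Z(O, R) = -112*R (Z(O, R) = -2*(R*(1 - 14*(-4)) - R) = -2*(R*(1 + 56) - R) = -2*(R*57 - R) = -2*(57*R - R) = -112*R)
-147311 - Z(-188, 313) = -147311 - (-112)*313 = -147311 - 1*(-35056) = -147311 + 35056 = -112255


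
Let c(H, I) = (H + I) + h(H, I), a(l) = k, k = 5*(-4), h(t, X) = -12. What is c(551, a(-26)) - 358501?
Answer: -357982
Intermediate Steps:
k = -20
a(l) = -20
c(H, I) = -12 + H + I (c(H, I) = (H + I) - 12 = -12 + H + I)
c(551, a(-26)) - 358501 = (-12 + 551 - 20) - 358501 = 519 - 358501 = -357982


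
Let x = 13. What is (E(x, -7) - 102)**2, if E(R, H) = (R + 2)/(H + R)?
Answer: 39601/4 ≈ 9900.3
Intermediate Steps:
E(R, H) = (2 + R)/(H + R)
(E(x, -7) - 102)**2 = ((2 + 13)/(-7 + 13) - 102)**2 = (15/6 - 102)**2 = ((1/6)*15 - 102)**2 = (5/2 - 102)**2 = (-199/2)**2 = 39601/4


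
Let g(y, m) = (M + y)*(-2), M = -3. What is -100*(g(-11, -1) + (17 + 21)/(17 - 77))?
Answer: -8210/3 ≈ -2736.7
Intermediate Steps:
g(y, m) = 6 - 2*y (g(y, m) = (-3 + y)*(-2) = 6 - 2*y)
-100*(g(-11, -1) + (17 + 21)/(17 - 77)) = -100*((6 - 2*(-11)) + (17 + 21)/(17 - 77)) = -100*((6 + 22) + 38/(-60)) = -100*(28 + 38*(-1/60)) = -100*(28 - 19/30) = -100*821/30 = -8210/3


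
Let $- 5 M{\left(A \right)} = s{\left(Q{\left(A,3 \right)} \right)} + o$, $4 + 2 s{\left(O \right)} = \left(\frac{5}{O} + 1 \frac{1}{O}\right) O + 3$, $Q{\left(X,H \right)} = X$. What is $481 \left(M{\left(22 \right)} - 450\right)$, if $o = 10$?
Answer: $- \frac{435305}{2} \approx -2.1765 \cdot 10^{5}$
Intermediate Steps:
$s{\left(O \right)} = \frac{5}{2}$ ($s{\left(O \right)} = -2 + \frac{\left(\frac{5}{O} + 1 \frac{1}{O}\right) O + 3}{2} = -2 + \frac{\left(\frac{5}{O} + \frac{1}{O}\right) O + 3}{2} = -2 + \frac{\frac{6}{O} O + 3}{2} = -2 + \frac{6 + 3}{2} = -2 + \frac{1}{2} \cdot 9 = -2 + \frac{9}{2} = \frac{5}{2}$)
$M{\left(A \right)} = - \frac{5}{2}$ ($M{\left(A \right)} = - \frac{\frac{5}{2} + 10}{5} = \left(- \frac{1}{5}\right) \frac{25}{2} = - \frac{5}{2}$)
$481 \left(M{\left(22 \right)} - 450\right) = 481 \left(- \frac{5}{2} - 450\right) = 481 \left(- \frac{905}{2}\right) = - \frac{435305}{2}$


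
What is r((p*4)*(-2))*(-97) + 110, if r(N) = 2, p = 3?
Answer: -84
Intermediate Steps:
r((p*4)*(-2))*(-97) + 110 = 2*(-97) + 110 = -194 + 110 = -84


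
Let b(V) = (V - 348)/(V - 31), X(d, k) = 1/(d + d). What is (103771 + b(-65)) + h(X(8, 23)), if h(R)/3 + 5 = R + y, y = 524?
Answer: 10111919/96 ≈ 1.0533e+5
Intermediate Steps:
X(d, k) = 1/(2*d)
b(V) = (-348 + V)/(-31 + V)
h(R) = 1557 + 3*R (h(R) = -15 + 3*(R + 524) = -15 + 3*(524 + R) = -15 + (1572 + 3*R) = 1557 + 3*R)
(103771 + b(-65)) + h(X(8, 23)) = (103771 + (-348 - 65)/(-31 - 65)) + (1557 + 3*((1/2)/8)) = (103771 - 413/(-96)) + (1557 + 3*((1/2)*(1/8))) = (103771 - 1/96*(-413)) + (1557 + 3*(1/16)) = (103771 + 413/96) + (1557 + 3/16) = 9962429/96 + 24915/16 = 10111919/96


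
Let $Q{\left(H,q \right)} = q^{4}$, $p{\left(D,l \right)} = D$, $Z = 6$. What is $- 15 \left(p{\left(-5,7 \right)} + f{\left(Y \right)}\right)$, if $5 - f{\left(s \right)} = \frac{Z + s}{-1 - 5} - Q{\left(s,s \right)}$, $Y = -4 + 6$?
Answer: $-260$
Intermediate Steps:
$Y = 2$
$f{\left(s \right)} = 6 + s^{4} + \frac{s}{6}$ ($f{\left(s \right)} = 5 - \left(\frac{6 + s}{-1 - 5} - s^{4}\right) = 5 - \left(\frac{6 + s}{-6} - s^{4}\right) = 5 - \left(\left(6 + s\right) \left(- \frac{1}{6}\right) - s^{4}\right) = 5 - \left(\left(-1 - \frac{s}{6}\right) - s^{4}\right) = 5 - \left(-1 - s^{4} - \frac{s}{6}\right) = 5 + \left(1 + s^{4} + \frac{s}{6}\right) = 6 + s^{4} + \frac{s}{6}$)
$- 15 \left(p{\left(-5,7 \right)} + f{\left(Y \right)}\right) = - 15 \left(-5 + \left(6 + 2^{4} + \frac{1}{6} \cdot 2\right)\right) = - 15 \left(-5 + \left(6 + 16 + \frac{1}{3}\right)\right) = - 15 \left(-5 + \frac{67}{3}\right) = \left(-15\right) \frac{52}{3} = -260$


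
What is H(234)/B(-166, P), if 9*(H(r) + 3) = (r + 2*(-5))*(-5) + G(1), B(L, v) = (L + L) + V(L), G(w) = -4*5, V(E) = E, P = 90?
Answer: 389/1494 ≈ 0.26038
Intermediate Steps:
G(w) = -20
B(L, v) = 3*L (B(L, v) = (L + L) + L = 2*L + L = 3*L)
H(r) = ⅓ - 5*r/9 (H(r) = -3 + ((r + 2*(-5))*(-5) - 20)/9 = -3 + ((r - 10)*(-5) - 20)/9 = -3 + ((-10 + r)*(-5) - 20)/9 = -3 + ((50 - 5*r) - 20)/9 = -3 + (30 - 5*r)/9 = -3 + (10/3 - 5*r/9) = ⅓ - 5*r/9)
H(234)/B(-166, P) = (⅓ - 5/9*234)/((3*(-166))) = (⅓ - 130)/(-498) = -389/3*(-1/498) = 389/1494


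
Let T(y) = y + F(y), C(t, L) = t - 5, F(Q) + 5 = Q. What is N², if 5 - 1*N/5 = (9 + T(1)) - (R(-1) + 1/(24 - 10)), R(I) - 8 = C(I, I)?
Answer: 5625/196 ≈ 28.699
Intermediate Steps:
F(Q) = -5 + Q
C(t, L) = -5 + t
R(I) = 3 + I (R(I) = 8 + (-5 + I) = 3 + I)
T(y) = -5 + 2*y (T(y) = y + (-5 + y) = -5 + 2*y)
N = 75/14 (N = 25 - 5*((9 + (-5 + 2*1)) - ((3 - 1) + 1/(24 - 10))) = 25 - 5*((9 + (-5 + 2)) - (2 + 1/14)) = 25 - 5*((9 - 3) - (2 + 1/14)) = 25 - 5*(6 - 1*29/14) = 25 - 5*(6 - 29/14) = 25 - 5*55/14 = 25 - 275/14 = 75/14 ≈ 5.3571)
N² = (75/14)² = 5625/196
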